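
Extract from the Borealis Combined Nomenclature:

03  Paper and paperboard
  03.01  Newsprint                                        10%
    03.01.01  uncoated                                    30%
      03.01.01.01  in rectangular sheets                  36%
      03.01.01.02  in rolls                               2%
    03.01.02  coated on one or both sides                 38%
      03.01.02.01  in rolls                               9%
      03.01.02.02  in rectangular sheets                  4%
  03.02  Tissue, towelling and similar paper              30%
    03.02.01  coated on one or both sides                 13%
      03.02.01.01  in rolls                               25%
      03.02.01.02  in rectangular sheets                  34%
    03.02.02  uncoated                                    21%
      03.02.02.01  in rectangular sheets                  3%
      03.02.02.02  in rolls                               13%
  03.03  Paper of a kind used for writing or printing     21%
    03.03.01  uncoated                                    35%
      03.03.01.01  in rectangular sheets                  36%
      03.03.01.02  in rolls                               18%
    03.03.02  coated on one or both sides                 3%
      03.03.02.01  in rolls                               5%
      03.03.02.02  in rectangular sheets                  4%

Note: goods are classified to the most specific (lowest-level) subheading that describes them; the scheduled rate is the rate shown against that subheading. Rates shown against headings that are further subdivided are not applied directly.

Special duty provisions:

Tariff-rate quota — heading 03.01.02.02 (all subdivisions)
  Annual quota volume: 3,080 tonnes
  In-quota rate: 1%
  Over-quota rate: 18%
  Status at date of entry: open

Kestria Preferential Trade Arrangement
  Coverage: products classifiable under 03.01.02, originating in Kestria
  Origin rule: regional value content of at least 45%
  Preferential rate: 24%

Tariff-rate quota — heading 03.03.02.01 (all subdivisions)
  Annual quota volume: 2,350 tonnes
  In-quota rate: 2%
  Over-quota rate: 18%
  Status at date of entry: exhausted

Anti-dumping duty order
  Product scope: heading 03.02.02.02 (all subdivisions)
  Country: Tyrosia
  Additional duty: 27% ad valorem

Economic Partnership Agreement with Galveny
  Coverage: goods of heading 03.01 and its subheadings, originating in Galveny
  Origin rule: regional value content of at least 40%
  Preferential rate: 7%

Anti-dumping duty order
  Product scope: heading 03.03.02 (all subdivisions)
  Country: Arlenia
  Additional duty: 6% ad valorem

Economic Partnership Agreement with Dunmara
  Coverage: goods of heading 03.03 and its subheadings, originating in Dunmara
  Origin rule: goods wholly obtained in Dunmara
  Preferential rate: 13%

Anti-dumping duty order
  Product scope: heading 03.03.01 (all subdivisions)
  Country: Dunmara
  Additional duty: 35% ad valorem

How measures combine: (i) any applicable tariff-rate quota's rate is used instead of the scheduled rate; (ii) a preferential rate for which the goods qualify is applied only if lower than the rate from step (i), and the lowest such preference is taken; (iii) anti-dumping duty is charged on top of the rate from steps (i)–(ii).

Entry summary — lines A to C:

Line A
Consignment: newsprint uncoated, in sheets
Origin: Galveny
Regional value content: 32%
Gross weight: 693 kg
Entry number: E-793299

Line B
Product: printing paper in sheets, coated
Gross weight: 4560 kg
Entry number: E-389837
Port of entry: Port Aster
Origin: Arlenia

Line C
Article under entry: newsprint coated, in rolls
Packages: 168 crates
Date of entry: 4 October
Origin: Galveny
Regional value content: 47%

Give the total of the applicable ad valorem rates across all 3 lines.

Line A: newsprint → 03.01; uncoated → 03.01.01; in sheets → 03.01.01.01. Scheduled 36%. Galveny agreement on 03.01: RVC < 40%. → 36%.
Line B: printing paper → 03.03; coated → 03.03.02; in sheets → 03.03.02.02. Scheduled 4%. anti-dumping (Arlenia, 03.03.02): +6%; total 4% + 6% = 10%. → 10%.
Line C: newsprint → 03.01; coated → 03.01.02; in rolls → 03.01.02.01. Scheduled 9%. Galveny agreement on 03.01: RVC ≥ 40% → 7% available; preferential 7%. → 7%.
Sum: 36% + 10% + 7% = 53%.

53%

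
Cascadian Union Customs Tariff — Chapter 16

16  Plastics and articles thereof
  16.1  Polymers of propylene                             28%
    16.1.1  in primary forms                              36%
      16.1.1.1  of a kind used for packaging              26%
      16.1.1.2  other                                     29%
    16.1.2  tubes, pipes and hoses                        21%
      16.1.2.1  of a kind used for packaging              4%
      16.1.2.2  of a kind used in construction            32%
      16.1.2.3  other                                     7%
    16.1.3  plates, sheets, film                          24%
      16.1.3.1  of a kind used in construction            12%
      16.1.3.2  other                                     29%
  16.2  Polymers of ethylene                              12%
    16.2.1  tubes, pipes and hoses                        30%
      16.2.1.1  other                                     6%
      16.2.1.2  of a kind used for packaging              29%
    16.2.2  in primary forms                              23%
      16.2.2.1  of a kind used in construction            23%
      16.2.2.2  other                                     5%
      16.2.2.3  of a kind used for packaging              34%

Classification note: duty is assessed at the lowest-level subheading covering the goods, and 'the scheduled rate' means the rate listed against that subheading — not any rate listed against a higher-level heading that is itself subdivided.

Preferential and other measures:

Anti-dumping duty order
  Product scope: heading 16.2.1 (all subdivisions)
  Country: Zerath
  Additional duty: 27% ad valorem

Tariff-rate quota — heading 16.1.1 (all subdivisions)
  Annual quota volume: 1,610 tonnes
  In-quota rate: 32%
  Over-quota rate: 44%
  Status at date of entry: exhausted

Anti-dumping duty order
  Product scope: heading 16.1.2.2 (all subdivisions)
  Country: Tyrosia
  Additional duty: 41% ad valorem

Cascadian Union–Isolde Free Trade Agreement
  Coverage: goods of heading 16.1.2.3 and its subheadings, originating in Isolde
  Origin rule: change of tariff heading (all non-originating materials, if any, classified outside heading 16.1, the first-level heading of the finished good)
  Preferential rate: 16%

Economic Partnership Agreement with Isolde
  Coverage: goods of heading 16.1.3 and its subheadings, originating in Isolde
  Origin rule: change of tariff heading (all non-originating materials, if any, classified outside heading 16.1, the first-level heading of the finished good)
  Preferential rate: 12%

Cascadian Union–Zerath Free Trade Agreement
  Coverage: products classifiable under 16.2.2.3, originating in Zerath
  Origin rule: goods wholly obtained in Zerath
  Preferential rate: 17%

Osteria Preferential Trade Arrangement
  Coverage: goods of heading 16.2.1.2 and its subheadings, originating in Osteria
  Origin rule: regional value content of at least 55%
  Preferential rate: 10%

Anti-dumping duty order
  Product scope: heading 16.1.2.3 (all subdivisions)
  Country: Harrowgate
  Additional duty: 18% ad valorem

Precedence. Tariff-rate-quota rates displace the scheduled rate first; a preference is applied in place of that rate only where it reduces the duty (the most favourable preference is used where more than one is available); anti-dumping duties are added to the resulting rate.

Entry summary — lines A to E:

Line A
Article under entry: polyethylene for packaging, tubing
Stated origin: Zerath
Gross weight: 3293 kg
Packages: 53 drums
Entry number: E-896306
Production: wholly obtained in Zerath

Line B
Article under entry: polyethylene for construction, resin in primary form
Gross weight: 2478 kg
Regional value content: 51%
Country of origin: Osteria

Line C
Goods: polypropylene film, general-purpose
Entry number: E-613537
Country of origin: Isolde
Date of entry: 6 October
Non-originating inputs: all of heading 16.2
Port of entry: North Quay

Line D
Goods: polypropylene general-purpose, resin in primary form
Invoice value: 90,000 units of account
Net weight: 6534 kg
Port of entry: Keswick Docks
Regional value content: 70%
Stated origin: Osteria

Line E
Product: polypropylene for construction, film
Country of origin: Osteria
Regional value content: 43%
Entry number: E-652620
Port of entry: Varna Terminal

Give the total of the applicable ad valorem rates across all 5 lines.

147%

Line A: polyethylene → 16.2; tubing → 16.2.1; for packaging → 16.2.1.2. Scheduled 29%. Zerath agreement on 16.2.2.3: 16.2.1.2 not covered; anti-dumping (Zerath, 16.2.1): +27%; total 29% + 27% = 56%. → 56%.
Line B: polyethylene → 16.2; resin in primary form → 16.2.2; for construction → 16.2.2.1. Scheduled 23%. Osteria agreement on 16.2.1.2: 16.2.2.1 not covered. → 23%.
Line C: polypropylene → 16.1; film → 16.1.3; general-purpose → 16.1.3.2. Scheduled 29%. Isolde agreement on 16.1.2.3: 16.1.3.2 not covered; Isolde agreement on 16.1.3: CTH met → 12% available; preferential 12%. → 12%.
Line D: polypropylene → 16.1; resin in primary form → 16.1.1; general-purpose → 16.1.1.2. Scheduled 29%. quota on 16.1.1 exhausted → over-quota 44%; Osteria agreement on 16.2.1.2: 16.1.1.2 not covered. → 44%.
Line E: polypropylene → 16.1; film → 16.1.3; for construction → 16.1.3.1. Scheduled 12%. Osteria agreement on 16.2.1.2: 16.1.3.1 not covered. → 12%.
Sum: 56% + 23% + 12% + 44% + 12% = 147%.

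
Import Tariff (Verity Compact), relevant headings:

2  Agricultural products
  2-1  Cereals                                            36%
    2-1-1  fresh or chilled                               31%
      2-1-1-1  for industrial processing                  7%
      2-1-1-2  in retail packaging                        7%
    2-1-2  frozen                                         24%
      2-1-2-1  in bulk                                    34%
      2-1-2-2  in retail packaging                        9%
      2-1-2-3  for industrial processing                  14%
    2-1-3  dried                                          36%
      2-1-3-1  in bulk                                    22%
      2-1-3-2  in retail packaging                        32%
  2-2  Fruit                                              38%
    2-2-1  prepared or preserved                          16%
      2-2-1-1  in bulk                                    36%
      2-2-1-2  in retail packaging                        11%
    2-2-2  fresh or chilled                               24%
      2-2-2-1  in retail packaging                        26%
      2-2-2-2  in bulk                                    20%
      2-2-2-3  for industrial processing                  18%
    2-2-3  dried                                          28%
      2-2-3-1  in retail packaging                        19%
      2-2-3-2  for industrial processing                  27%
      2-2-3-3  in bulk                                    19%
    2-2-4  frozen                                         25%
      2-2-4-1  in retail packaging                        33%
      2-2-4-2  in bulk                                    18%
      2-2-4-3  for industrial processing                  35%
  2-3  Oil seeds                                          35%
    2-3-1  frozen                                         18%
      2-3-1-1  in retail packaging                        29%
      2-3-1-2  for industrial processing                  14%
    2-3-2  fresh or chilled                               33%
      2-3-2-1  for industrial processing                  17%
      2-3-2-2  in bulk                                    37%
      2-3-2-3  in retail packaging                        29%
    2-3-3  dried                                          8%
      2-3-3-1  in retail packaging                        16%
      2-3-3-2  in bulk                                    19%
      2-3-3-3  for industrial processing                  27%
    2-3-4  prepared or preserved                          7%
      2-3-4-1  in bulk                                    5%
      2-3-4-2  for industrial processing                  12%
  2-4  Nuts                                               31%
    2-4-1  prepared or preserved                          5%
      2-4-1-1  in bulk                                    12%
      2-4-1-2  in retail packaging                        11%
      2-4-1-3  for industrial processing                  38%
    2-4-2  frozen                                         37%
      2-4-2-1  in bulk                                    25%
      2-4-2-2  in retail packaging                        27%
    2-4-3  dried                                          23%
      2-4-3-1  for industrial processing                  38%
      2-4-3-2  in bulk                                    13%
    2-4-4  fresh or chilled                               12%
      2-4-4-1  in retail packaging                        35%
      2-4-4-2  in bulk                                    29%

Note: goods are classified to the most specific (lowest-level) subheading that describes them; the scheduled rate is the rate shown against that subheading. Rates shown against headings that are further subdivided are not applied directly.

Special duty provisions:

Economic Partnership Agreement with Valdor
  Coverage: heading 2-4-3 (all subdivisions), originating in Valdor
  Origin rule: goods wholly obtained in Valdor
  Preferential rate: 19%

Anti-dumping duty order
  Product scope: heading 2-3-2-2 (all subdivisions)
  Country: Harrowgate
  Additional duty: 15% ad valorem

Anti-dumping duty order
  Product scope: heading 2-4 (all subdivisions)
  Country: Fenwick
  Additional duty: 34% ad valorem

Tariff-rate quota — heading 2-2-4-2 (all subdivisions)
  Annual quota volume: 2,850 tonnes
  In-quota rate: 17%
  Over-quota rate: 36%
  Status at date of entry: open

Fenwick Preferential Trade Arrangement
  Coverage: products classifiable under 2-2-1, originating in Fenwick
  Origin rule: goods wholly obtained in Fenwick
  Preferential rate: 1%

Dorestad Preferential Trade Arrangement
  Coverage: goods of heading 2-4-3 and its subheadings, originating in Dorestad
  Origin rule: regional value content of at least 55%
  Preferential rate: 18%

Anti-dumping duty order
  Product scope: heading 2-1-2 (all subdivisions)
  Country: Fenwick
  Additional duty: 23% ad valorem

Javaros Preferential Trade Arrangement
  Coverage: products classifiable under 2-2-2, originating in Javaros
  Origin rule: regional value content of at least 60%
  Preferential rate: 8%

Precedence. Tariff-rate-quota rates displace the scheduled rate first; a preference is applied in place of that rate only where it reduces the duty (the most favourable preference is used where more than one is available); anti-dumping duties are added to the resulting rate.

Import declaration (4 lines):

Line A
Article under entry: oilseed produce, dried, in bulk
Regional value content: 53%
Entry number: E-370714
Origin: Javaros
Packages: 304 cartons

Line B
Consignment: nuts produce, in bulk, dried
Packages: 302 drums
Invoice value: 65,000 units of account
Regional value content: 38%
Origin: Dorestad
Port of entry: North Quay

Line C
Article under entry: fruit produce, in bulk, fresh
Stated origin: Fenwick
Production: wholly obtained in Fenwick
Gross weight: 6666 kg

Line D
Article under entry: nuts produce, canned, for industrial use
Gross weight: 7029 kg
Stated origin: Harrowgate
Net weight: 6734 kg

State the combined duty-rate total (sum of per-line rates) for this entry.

90%

Line A: oilseed → 2-3; dried → 2-3-3; in bulk → 2-3-3-2. Scheduled 19%. Javaros agreement on 2-2-2: 2-3-3-2 not covered. → 19%.
Line B: nuts → 2-4; dried → 2-4-3; in bulk → 2-4-3-2. Scheduled 13%. Dorestad agreement on 2-4-3: RVC < 55%. → 13%.
Line C: fruit → 2-2; fresh → 2-2-2; in bulk → 2-2-2-2. Scheduled 20%. Fenwick agreement on 2-2-1: 2-2-2-2 not covered. → 20%.
Line D: nuts → 2-4; canned → 2-4-1; for industrial use → 2-4-1-3. Scheduled 38%. No special measure applies. → 38%.
Sum: 19% + 13% + 20% + 38% = 90%.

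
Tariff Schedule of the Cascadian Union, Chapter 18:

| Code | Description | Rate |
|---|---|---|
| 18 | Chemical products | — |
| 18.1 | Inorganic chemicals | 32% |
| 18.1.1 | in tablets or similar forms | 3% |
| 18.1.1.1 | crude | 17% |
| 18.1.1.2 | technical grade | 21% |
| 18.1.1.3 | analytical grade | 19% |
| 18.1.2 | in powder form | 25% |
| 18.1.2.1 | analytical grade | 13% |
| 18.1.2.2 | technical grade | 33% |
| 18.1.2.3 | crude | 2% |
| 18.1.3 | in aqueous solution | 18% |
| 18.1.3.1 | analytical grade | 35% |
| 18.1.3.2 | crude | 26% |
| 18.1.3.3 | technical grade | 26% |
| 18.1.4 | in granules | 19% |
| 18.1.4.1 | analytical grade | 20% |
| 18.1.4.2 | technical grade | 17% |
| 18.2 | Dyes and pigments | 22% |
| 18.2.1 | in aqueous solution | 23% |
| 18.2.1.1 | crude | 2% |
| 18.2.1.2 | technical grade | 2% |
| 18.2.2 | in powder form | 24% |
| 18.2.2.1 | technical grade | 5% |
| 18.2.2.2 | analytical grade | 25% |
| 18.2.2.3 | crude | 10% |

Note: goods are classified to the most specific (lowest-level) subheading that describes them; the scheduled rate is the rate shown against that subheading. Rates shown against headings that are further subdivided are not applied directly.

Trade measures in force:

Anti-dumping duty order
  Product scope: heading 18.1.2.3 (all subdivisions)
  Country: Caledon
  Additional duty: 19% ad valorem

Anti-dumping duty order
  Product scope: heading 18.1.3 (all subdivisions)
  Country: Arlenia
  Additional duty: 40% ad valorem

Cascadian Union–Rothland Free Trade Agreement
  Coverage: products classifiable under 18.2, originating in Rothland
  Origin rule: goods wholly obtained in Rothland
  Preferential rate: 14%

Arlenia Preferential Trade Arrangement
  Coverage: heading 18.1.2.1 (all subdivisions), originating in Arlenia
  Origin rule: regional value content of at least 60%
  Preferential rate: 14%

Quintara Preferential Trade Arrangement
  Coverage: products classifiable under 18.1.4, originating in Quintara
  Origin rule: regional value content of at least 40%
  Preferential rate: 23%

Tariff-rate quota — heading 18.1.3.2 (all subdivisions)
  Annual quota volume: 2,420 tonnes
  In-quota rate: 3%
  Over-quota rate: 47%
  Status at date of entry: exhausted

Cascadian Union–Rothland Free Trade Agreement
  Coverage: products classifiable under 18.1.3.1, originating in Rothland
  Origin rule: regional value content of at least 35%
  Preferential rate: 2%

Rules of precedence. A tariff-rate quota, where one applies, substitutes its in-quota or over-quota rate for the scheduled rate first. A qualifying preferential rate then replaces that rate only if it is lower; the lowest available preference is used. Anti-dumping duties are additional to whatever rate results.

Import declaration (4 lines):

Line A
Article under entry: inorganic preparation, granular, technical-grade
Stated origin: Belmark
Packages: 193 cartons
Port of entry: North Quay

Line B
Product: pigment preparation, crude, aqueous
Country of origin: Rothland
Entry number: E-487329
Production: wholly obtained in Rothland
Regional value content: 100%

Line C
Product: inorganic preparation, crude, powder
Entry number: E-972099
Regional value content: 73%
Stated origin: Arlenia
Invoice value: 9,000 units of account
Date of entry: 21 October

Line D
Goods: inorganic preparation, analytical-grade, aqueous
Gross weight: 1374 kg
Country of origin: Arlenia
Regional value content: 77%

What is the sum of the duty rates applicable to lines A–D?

96%

Line A: inorganic → 18.1; granular → 18.1.4; technical-grade → 18.1.4.2. Scheduled 17%. No special measure applies. → 17%.
Line B: pigment → 18.2; aqueous → 18.2.1; crude → 18.2.1.1. Scheduled 2%. Rothland agreement on 18.2: wholly obtained → 14% available; Rothland agreement on 18.1.3.1: 18.2.1.1 not covered; preference 14% not lower than 2% → no reduction. → 2%.
Line C: inorganic → 18.1; powder → 18.1.2; crude → 18.1.2.3. Scheduled 2%. Arlenia agreement on 18.1.2.1: 18.1.2.3 not covered. → 2%.
Line D: inorganic → 18.1; aqueous → 18.1.3; analytical-grade → 18.1.3.1. Scheduled 35%. Arlenia agreement on 18.1.2.1: 18.1.3.1 not covered; anti-dumping (Arlenia, 18.1.3): +40%; total 35% + 40% = 75%. → 75%.
Sum: 17% + 2% + 2% + 75% = 96%.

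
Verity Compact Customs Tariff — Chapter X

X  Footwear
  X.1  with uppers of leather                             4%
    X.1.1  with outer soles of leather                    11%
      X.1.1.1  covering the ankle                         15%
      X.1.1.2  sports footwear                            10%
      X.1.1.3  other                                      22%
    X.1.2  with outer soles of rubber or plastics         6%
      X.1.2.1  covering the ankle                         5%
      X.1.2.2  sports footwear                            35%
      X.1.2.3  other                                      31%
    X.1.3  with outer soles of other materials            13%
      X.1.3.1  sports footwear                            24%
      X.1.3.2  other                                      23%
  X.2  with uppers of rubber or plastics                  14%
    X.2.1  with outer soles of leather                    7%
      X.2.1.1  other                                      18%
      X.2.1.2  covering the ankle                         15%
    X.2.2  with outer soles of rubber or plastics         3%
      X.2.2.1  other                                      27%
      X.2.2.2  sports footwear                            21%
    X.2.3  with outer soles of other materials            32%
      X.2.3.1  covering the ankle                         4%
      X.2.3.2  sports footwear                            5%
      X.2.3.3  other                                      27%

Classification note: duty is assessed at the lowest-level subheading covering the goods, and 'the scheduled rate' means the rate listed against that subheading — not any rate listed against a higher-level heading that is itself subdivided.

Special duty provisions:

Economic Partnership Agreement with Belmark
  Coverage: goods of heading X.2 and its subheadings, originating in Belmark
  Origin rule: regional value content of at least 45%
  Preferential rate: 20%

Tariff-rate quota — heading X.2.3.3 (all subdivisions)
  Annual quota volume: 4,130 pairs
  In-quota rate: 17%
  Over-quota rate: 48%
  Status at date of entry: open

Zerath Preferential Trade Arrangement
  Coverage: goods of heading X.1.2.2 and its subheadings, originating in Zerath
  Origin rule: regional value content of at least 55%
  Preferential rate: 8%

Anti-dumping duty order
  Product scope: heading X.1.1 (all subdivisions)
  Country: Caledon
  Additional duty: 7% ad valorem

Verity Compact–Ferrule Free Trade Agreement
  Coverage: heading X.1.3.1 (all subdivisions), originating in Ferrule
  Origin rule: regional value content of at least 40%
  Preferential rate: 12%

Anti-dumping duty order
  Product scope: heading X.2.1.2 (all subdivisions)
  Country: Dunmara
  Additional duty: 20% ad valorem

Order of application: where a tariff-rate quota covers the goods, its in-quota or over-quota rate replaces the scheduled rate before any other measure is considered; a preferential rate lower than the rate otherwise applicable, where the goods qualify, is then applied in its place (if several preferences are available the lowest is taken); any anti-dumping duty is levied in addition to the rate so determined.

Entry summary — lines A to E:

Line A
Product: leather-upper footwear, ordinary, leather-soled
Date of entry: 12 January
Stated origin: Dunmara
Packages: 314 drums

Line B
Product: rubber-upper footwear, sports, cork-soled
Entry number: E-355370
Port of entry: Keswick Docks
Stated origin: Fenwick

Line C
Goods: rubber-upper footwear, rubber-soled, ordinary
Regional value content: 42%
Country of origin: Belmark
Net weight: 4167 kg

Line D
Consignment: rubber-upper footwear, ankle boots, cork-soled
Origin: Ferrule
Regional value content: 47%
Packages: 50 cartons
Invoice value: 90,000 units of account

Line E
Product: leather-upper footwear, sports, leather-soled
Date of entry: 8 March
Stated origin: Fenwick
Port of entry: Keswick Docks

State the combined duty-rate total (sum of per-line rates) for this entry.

68%

Line A: leather-upper → X.1; leather-soled → X.1.1; ordinary → X.1.1.3. Scheduled 22%. No special measure applies. → 22%.
Line B: rubber-upper → X.2; cork-soled → X.2.3; sports → X.2.3.2. Scheduled 5%. No special measure applies. → 5%.
Line C: rubber-upper → X.2; rubber-soled → X.2.2; ordinary → X.2.2.1. Scheduled 27%. Belmark agreement on X.2: RVC < 45%. → 27%.
Line D: rubber-upper → X.2; cork-soled → X.2.3; ankle boots → X.2.3.1. Scheduled 4%. Ferrule agreement on X.1.3.1: X.2.3.1 not covered. → 4%.
Line E: leather-upper → X.1; leather-soled → X.1.1; sports → X.1.1.2. Scheduled 10%. No special measure applies. → 10%.
Sum: 22% + 5% + 27% + 4% + 10% = 68%.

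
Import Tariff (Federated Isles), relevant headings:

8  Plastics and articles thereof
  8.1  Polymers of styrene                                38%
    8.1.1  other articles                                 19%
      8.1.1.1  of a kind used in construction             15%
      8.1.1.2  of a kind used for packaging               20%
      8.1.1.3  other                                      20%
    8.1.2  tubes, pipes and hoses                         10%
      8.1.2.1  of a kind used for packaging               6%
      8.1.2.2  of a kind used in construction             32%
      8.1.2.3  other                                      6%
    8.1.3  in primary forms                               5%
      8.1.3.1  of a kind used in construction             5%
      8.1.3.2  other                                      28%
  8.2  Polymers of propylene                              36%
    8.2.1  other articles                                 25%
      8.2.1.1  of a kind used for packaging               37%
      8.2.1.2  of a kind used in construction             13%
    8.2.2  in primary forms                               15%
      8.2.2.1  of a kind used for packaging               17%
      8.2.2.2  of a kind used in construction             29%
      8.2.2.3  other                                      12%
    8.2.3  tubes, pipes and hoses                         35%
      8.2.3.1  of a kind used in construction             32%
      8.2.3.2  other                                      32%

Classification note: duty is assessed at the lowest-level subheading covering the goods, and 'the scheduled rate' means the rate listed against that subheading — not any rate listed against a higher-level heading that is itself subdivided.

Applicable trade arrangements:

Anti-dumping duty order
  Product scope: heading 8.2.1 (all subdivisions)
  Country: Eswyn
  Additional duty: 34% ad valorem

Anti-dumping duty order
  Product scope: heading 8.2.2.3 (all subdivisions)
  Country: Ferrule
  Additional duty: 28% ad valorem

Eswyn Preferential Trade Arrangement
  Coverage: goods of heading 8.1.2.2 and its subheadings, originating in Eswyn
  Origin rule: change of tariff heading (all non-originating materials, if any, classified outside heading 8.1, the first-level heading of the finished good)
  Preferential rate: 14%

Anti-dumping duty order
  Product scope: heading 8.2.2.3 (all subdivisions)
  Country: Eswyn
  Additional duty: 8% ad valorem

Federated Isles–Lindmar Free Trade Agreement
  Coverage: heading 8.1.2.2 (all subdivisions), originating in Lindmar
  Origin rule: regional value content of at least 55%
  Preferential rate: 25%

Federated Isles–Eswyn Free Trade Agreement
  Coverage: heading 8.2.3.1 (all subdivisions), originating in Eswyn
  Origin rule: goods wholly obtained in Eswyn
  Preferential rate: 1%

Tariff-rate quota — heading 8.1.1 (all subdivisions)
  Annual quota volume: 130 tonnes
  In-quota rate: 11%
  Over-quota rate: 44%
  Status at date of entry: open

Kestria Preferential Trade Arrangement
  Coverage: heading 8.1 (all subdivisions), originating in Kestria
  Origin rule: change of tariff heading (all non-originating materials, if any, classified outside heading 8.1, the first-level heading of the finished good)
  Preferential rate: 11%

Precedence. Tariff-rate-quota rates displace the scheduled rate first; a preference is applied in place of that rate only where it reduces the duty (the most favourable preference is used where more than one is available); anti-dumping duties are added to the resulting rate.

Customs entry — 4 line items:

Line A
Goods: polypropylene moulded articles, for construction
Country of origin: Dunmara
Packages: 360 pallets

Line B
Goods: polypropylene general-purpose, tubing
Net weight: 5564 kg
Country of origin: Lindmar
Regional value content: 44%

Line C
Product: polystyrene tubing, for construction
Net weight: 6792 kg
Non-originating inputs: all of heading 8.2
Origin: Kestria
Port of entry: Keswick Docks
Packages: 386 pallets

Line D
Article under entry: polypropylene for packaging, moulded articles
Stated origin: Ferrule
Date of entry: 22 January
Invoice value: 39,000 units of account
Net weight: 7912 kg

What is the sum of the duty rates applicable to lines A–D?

Line A: polypropylene → 8.2; moulded articles → 8.2.1; for construction → 8.2.1.2. Scheduled 13%. No special measure applies. → 13%.
Line B: polypropylene → 8.2; tubing → 8.2.3; general-purpose → 8.2.3.2. Scheduled 32%. Lindmar agreement on 8.1.2.2: 8.2.3.2 not covered. → 32%.
Line C: polystyrene → 8.1; tubing → 8.1.2; for construction → 8.1.2.2. Scheduled 32%. Kestria agreement on 8.1: CTH met → 11% available; preferential 11%. → 11%.
Line D: polypropylene → 8.2; moulded articles → 8.2.1; for packaging → 8.2.1.1. Scheduled 37%. No special measure applies. → 37%.
Sum: 13% + 32% + 11% + 37% = 93%.

93%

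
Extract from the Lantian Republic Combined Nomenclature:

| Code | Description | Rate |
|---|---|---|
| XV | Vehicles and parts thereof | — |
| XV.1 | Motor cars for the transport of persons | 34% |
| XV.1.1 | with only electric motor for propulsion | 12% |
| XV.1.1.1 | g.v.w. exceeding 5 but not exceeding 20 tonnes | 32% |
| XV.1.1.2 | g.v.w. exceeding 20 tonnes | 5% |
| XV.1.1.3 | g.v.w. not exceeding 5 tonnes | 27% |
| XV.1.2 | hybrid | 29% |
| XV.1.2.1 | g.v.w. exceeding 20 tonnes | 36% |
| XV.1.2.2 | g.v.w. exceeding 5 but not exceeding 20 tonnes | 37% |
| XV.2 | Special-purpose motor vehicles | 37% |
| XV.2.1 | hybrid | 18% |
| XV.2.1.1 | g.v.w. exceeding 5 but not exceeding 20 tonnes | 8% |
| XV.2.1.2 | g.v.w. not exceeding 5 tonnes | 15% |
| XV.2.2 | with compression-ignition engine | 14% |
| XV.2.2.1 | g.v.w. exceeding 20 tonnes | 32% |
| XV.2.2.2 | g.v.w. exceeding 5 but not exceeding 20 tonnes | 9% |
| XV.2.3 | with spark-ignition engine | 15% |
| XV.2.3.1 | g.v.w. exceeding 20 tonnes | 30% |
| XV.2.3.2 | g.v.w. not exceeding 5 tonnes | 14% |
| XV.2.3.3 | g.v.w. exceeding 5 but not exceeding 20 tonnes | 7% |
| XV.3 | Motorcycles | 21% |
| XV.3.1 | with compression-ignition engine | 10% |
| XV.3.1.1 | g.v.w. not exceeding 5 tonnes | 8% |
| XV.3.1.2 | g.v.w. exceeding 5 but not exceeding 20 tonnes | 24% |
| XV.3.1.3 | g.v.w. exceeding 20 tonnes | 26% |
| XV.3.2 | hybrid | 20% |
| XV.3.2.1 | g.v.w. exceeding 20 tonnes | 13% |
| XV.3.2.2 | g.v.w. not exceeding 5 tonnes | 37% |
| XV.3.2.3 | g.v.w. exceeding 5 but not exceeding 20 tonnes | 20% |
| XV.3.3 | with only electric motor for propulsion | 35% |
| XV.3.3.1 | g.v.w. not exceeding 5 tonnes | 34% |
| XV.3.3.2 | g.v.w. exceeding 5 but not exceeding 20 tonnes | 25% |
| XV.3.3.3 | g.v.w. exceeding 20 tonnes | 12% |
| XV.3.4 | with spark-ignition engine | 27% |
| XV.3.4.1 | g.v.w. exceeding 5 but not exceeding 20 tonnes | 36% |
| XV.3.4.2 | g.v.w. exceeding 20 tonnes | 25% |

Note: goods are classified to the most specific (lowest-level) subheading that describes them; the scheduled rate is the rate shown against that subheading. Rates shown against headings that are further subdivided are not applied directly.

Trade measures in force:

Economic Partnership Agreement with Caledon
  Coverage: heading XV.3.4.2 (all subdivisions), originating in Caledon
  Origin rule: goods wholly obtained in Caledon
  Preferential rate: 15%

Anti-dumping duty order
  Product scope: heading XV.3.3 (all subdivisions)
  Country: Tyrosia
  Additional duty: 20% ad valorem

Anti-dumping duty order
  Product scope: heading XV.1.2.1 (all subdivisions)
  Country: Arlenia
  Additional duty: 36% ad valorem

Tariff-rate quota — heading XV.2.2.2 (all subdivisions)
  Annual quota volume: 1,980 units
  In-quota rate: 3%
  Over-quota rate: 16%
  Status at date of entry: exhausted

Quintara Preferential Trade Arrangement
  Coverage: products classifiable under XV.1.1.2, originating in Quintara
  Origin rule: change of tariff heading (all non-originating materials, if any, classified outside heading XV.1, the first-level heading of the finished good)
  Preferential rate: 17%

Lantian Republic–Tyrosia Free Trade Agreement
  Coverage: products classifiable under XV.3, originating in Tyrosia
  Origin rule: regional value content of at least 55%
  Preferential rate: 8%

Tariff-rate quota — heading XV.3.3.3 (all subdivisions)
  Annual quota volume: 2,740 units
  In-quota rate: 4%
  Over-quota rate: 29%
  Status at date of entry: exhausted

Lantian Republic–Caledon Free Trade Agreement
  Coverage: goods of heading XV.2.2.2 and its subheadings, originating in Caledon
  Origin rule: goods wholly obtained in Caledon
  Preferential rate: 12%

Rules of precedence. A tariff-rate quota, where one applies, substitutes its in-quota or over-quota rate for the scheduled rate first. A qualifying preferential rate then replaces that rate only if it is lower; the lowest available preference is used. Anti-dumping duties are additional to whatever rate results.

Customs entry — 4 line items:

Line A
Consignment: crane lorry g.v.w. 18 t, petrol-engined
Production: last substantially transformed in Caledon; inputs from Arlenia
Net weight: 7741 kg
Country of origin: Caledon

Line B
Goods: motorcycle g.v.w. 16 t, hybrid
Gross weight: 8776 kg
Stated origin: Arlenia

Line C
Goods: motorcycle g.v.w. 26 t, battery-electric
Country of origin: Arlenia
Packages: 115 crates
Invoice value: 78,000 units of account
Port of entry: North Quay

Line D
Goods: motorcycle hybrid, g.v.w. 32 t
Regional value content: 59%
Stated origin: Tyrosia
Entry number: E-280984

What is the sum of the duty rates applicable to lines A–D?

64%

Line A: crane lorry → XV.2; petrol-engined → XV.2.3; g.v.w. 18 t → XV.2.3.3. Scheduled 7%. Caledon agreement on XV.3.4.2: XV.2.3.3 not covered; Caledon agreement on XV.2.2.2: XV.2.3.3 not covered. → 7%.
Line B: motorcycle → XV.3; hybrid → XV.3.2; g.v.w. 16 t → XV.3.2.3. Scheduled 20%. No special measure applies. → 20%.
Line C: motorcycle → XV.3; battery-electric → XV.3.3; g.v.w. 26 t → XV.3.3.3. Scheduled 12%. quota on XV.3.3.3 exhausted → over-quota 29%. → 29%.
Line D: motorcycle → XV.3; hybrid → XV.3.2; g.v.w. 32 t → XV.3.2.1. Scheduled 13%. Tyrosia agreement on XV.3: RVC ≥ 55% → 8% available; preferential 8%. → 8%.
Sum: 7% + 20% + 29% + 8% = 64%.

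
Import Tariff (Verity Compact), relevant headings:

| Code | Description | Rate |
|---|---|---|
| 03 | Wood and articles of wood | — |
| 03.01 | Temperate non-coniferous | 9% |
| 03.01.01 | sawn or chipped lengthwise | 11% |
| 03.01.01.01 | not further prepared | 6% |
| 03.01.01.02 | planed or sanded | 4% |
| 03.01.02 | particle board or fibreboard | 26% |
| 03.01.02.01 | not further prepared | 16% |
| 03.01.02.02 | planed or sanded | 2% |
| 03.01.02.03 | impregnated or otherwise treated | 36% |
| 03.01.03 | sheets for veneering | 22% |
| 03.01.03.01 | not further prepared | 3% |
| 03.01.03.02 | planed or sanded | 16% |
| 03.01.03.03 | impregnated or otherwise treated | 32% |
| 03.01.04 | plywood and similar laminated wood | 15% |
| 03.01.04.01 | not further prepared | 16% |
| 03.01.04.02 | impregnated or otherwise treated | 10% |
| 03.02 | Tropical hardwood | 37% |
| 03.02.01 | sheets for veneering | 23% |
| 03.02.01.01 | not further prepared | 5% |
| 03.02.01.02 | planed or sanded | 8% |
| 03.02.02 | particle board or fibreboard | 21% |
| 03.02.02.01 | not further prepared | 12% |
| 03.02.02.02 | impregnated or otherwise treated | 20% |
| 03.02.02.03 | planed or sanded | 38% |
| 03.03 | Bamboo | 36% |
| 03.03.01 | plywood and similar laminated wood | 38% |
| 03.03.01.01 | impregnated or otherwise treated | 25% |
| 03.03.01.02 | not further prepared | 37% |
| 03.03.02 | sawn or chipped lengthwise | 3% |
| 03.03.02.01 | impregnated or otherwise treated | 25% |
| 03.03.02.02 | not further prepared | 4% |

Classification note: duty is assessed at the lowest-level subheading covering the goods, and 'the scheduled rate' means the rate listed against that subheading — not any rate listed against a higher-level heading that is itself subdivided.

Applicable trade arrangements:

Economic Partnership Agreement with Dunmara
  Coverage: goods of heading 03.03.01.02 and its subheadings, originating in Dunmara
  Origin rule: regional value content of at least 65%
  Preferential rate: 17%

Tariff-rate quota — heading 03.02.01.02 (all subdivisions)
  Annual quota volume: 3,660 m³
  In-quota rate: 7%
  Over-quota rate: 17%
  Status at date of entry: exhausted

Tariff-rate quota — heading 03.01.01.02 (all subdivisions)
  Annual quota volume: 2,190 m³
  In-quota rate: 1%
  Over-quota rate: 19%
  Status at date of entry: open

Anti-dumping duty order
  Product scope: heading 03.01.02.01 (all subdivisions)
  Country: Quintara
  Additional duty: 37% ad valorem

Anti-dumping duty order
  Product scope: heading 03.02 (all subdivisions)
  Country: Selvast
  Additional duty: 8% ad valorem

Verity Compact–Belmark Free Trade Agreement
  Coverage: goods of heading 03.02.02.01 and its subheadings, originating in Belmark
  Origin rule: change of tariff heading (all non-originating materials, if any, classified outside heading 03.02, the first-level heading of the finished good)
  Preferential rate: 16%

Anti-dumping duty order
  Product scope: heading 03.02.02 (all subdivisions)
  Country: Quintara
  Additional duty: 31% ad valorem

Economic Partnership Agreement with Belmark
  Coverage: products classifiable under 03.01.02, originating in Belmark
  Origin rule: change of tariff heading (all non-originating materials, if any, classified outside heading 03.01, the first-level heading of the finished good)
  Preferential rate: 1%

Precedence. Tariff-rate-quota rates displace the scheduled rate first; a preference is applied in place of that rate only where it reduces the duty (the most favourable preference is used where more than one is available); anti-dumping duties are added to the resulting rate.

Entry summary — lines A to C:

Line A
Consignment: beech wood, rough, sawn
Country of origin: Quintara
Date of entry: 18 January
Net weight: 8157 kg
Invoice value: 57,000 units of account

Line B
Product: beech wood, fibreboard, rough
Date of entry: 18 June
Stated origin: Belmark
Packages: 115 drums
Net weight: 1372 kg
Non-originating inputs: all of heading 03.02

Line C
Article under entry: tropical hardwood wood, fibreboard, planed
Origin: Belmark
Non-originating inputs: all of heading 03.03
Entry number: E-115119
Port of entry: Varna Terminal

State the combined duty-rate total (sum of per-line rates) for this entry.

45%

Line A: beech → 03.01; sawn → 03.01.01; rough → 03.01.01.01. Scheduled 6%. No special measure applies. → 6%.
Line B: beech → 03.01; fibreboard → 03.01.02; rough → 03.01.02.01. Scheduled 16%. Belmark agreement on 03.02.02.01: 03.01.02.01 not covered; Belmark agreement on 03.01.02: CTH met → 1% available; preferential 1%. → 1%.
Line C: tropical hardwood → 03.02; fibreboard → 03.02.02; planed → 03.02.02.03. Scheduled 38%. Belmark agreement on 03.02.02.01: 03.02.02.03 not covered; Belmark agreement on 03.01.02: 03.02.02.03 not covered. → 38%.
Sum: 6% + 1% + 38% = 45%.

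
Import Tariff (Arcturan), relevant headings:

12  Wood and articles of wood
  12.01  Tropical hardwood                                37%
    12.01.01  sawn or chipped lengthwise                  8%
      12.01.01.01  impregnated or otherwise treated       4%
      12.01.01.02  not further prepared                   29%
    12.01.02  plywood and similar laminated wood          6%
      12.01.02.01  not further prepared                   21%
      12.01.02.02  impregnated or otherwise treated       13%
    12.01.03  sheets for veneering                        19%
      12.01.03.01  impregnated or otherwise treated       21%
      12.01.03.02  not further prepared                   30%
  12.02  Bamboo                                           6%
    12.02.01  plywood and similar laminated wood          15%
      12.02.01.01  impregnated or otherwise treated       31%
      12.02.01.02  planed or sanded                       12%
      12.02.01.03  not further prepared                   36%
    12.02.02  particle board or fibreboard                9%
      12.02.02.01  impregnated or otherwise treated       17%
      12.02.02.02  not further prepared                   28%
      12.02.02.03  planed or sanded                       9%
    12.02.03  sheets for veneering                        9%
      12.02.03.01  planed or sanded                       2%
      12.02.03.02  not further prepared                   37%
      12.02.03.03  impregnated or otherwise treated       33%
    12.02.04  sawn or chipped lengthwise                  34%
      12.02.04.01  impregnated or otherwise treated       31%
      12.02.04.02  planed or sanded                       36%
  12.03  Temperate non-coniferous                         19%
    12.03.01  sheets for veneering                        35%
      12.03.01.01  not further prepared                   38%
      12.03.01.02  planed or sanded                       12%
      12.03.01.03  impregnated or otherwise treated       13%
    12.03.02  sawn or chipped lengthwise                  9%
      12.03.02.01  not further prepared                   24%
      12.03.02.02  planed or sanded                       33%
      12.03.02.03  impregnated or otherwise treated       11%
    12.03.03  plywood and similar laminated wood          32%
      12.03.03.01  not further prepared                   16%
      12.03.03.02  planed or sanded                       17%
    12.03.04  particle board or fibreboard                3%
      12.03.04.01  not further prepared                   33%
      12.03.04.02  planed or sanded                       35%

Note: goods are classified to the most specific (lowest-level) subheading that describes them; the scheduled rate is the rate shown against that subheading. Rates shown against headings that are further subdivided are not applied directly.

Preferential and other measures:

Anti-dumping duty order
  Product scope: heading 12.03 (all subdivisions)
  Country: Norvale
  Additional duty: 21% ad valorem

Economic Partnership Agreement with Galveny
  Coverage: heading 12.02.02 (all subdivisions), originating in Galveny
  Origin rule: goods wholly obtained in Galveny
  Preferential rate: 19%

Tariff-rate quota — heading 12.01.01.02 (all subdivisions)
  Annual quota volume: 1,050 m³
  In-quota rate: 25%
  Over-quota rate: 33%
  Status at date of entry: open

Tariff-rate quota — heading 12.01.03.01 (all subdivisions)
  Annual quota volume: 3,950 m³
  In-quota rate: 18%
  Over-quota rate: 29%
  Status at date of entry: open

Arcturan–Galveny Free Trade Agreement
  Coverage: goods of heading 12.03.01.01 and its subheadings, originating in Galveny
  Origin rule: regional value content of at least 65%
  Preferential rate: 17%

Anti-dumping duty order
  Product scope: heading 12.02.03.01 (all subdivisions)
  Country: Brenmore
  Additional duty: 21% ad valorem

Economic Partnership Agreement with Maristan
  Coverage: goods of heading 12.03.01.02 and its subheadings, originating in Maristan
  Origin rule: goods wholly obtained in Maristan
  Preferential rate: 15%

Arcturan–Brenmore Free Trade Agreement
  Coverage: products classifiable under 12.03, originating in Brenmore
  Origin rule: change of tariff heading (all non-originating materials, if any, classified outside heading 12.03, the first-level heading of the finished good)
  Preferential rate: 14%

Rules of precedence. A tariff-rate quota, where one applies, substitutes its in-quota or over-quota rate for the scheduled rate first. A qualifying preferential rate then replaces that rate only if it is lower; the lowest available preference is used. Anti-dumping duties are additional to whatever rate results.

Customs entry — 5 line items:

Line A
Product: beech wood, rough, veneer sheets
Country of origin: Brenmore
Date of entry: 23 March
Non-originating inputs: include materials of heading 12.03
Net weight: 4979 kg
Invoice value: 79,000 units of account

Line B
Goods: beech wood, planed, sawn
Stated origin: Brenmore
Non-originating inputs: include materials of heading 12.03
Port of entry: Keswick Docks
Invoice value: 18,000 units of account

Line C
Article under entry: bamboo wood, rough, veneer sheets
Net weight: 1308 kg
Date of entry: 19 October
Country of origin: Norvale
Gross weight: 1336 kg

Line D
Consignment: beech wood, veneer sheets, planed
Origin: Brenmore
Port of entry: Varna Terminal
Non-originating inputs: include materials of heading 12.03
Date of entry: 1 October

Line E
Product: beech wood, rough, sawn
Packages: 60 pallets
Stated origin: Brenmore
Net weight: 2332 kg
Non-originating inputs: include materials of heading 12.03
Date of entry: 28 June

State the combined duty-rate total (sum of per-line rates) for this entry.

Line A: beech → 12.03; veneer sheets → 12.03.01; rough → 12.03.01.01. Scheduled 38%. Brenmore agreement on 12.03: CTH not met. → 38%.
Line B: beech → 12.03; sawn → 12.03.02; planed → 12.03.02.02. Scheduled 33%. Brenmore agreement on 12.03: CTH not met. → 33%.
Line C: bamboo → 12.02; veneer sheets → 12.02.03; rough → 12.02.03.02. Scheduled 37%. No special measure applies. → 37%.
Line D: beech → 12.03; veneer sheets → 12.03.01; planed → 12.03.01.02. Scheduled 12%. Brenmore agreement on 12.03: CTH not met. → 12%.
Line E: beech → 12.03; sawn → 12.03.02; rough → 12.03.02.01. Scheduled 24%. Brenmore agreement on 12.03: CTH not met. → 24%.
Sum: 38% + 33% + 37% + 12% + 24% = 144%.

144%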